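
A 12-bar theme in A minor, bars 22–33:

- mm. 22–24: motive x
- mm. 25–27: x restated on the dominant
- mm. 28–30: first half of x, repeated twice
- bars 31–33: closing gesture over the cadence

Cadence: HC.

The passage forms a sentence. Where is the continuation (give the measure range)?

After the presentation (mm. 22–27), the continuation covers the fragmentation through the cadence: bars 28–33.

measures 28–33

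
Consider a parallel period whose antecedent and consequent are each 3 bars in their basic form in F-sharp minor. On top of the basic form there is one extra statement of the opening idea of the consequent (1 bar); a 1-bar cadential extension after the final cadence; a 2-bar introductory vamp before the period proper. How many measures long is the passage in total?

10 measures

Basic parallel period: 3 + 3 = 6 bars.
6 (basic form) + 1 (extra statement) + 1 (cadential extension) + 2 (introduction) = 10.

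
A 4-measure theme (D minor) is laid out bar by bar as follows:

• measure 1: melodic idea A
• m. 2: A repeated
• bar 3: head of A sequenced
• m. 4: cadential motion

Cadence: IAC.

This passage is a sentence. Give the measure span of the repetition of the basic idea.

measures 2–2

The presentation of a sentence is the basic idea (m. 1) plus its repetition (measure 2); the repetition of the basic idea is therefore m. 2.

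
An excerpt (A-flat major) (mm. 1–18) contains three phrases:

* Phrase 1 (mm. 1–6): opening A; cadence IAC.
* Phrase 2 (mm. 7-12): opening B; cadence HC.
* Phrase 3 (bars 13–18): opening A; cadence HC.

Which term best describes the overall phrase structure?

phrase group

The final phrase closes with a half cadence, which is not stronger than the preceding half cadence; the 3 phrases lack an overall antecedent–consequent design and so form a phrase group.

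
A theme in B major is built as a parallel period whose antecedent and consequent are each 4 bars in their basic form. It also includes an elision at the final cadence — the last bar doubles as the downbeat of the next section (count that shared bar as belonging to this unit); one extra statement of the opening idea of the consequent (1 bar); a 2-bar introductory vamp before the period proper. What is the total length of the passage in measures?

11 measures

Basic parallel period: 4 + 4 = 8 bars.
8 (basic form) + 1 (extra statement) + 2 (introduction) = 11.
The elision shares a bar with the next section but does not change this unit's count.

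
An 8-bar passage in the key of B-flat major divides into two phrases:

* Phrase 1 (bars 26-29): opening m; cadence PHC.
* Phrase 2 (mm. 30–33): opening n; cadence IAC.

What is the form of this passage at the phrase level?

contrasting period

Phrase 1 ends with a Phrygian half cadence (weaker) and phrase 2 with an imperfect authentic cadence (stronger): antecedent + consequent = a period.
The two phrases open with different material (m / n), so the period is contrasting.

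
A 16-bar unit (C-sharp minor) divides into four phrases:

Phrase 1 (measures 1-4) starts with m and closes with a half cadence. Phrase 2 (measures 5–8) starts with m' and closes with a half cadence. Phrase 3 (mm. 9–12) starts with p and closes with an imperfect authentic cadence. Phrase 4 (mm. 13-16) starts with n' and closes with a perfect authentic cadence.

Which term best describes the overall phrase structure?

Four phrases in two halves: the first half (mm. 1-8) ends with a half cadence, the second (bars 9-16) with a perfect authentic cadence — a large antecedent–consequent pair, i.e. a double period.
Phrase 3 begins with different material from phrase 1, making it contrasting.

contrasting double period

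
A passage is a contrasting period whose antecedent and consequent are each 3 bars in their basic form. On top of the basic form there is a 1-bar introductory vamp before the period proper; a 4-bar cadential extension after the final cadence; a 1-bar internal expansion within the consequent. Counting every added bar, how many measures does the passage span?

Basic contrasting period: 3 + 3 = 6 bars.
6 (basic form) + 1 (introduction) + 4 (cadential extension) + 1 (internal expansion) = 12.

12 measures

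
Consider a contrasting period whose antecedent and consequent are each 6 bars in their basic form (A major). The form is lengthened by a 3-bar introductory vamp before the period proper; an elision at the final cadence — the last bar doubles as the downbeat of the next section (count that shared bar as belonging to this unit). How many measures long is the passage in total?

15 measures

Basic contrasting period: 6 + 6 = 12 bars.
12 (basic form) + 3 (introduction) = 15.
The elision shares a bar with the next section but does not change this unit's count.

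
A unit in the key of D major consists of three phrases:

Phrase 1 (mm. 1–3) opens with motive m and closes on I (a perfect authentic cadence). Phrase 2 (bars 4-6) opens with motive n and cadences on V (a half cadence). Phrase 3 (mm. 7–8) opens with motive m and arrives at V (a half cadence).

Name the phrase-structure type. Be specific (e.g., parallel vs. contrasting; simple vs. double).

The final phrase closes with a half cadence, which is not stronger than the preceding half cadence; the 3 phrases lack an overall antecedent–consequent design and so form a phrase group.

phrase group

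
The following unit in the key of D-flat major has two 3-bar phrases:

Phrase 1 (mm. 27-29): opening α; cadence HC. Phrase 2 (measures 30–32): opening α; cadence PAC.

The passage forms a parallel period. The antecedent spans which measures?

The antecedent is the phrase ending with the weaker cadence (half cadence, phrase 1) and the consequent the one ending more conclusively (perfect authentic cadence, phrase 2); the antecedent is measures 27–29.

measures 27–29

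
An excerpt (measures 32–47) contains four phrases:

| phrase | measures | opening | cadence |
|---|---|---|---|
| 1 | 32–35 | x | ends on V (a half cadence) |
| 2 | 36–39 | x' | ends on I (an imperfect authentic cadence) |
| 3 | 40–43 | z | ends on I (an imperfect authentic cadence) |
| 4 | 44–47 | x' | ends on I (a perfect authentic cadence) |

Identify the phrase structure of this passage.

Four phrases in two halves: the first half (bars 32–39) ends with an imperfect authentic cadence, the second (bars 40–47) with a perfect authentic cadence — a large antecedent–consequent pair, i.e. a double period.
Phrase 3 begins with different material from phrase 1, making it contrasting.

contrasting double period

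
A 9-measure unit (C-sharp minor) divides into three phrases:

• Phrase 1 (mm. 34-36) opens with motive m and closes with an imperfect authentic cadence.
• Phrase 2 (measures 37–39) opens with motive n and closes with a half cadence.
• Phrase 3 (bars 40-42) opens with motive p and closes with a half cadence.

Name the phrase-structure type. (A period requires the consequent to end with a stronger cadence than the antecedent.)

The final phrase closes with a half cadence, which is not stronger than the preceding half cadence; the 3 phrases lack an overall antecedent–consequent design and so form a phrase group.

phrase group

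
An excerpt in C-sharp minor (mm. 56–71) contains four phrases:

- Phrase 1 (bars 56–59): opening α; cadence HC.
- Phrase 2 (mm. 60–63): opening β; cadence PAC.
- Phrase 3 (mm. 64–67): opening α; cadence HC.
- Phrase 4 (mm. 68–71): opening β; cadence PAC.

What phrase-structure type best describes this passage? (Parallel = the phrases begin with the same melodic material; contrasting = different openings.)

repeated period

The cadence pattern HC–PAC–HC–PAC is weak–strong twice, and phrases 3–4 restate phrases 1–2: a period heard twice, not a double period (which would end weakly at phrase 2).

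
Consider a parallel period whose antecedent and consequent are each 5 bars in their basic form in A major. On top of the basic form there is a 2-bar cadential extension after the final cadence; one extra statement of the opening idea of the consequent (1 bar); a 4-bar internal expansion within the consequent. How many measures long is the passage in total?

Basic parallel period: 5 + 5 = 10 bars.
10 (basic form) + 2 (cadential extension) + 1 (extra statement) + 4 (internal expansion) = 17.

17 measures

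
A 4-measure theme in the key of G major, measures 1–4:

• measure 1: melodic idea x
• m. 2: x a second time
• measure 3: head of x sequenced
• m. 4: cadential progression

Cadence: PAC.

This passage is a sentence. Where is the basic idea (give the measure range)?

The presentation of a sentence is the basic idea (m. 1) plus its repetition (measure 2); the basic idea is therefore measure 1.

measures 1–1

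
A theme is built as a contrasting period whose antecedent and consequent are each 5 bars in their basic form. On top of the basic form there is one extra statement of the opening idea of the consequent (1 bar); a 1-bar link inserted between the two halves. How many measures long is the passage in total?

12 measures

Basic contrasting period: 5 + 5 = 10 bars.
10 (basic form) + 1 (extra statement) + 1 (link) = 12.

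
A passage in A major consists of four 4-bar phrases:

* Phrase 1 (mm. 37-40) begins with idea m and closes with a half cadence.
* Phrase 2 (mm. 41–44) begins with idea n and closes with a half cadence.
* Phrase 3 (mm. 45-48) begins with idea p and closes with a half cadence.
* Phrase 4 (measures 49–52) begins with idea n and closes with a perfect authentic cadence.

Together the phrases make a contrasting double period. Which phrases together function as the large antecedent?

phrases 1 and 2

In a double period the first pair of phrases (ending half cadence) is the large antecedent and the second pair (ending perfect authentic cadence) is the large consequent; the antecedent is phrases 1 and 2.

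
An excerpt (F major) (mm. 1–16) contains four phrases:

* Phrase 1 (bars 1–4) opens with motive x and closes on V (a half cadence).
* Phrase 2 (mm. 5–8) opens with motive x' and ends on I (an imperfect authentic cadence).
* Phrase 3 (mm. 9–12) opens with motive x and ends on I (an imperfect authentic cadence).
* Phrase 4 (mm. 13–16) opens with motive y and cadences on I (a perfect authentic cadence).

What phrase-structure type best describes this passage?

Four phrases in two halves: the first half (mm. 1–8) ends with an imperfect authentic cadence, the second (bars 9–16) with a perfect authentic cadence — a large antecedent–consequent pair, i.e. a double period.
Phrase 3 begins with the same material as phrase 1, making it parallel.

parallel double period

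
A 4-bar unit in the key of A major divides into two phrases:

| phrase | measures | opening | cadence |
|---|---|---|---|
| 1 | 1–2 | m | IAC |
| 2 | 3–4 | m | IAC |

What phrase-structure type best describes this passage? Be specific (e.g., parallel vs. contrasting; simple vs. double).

Both phrases have the same opening (m) and the same cadence (imperfect authentic cadence): the second is a restatement, not a consequent, so this is a repeated phrase rather than a period.

repeated phrase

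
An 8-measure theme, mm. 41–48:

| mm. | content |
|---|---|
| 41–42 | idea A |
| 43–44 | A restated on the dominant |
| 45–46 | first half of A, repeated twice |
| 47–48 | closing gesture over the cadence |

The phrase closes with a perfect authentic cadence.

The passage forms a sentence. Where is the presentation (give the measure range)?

The presentation of a sentence is the basic idea (mm. 41–42) plus its repetition (mm. 43–44); the presentation is therefore mm. 41–44.

measures 41–44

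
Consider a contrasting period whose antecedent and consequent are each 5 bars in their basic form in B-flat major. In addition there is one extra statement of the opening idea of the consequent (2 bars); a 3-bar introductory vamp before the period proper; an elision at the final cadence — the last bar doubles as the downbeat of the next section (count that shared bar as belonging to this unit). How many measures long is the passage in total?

Basic contrasting period: 5 + 5 = 10 bars.
10 (basic form) + 2 (extra statement) + 3 (introduction) = 15.
The elision shares a bar with the next section but does not change this unit's count.

15 measures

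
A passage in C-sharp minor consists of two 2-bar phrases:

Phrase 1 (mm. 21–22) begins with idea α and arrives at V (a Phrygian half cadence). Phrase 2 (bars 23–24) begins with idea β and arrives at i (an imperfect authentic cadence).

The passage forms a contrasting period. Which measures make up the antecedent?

The phrase ending with the weaker cadence (Phrygian half cadence) is the antecedent; the one ending more conclusively (imperfect authentic cadence) is the consequent. The antecedent is measures 21–22.

measures 21–22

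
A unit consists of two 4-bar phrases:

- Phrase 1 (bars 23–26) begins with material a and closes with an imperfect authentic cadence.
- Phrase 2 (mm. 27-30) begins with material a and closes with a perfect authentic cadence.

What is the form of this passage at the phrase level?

Phrase 1 ends with an imperfect authentic cadence (weaker) and phrase 2 with a perfect authentic cadence (stronger): antecedent + consequent = a period.
The two phrases open with the same material (a / a), so the period is parallel.

parallel period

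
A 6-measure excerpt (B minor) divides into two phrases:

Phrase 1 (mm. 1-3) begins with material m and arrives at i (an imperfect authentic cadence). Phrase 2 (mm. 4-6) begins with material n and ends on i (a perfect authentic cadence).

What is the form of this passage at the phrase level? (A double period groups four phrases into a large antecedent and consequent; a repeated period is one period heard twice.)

contrasting period

Phrase 1 ends with an imperfect authentic cadence (weaker) and phrase 2 with a perfect authentic cadence (stronger): antecedent + consequent = a period.
The two phrases open with different material (m / n), so the period is contrasting.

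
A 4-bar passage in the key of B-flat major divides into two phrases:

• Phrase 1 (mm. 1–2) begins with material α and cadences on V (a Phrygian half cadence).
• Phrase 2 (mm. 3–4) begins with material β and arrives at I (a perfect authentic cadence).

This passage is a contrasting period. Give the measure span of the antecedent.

The antecedent is the phrase ending with the weaker cadence (Phrygian half cadence, phrase 1) and the consequent the one ending more conclusively (perfect authentic cadence, phrase 2); the antecedent is bars 1-2.

measures 1–2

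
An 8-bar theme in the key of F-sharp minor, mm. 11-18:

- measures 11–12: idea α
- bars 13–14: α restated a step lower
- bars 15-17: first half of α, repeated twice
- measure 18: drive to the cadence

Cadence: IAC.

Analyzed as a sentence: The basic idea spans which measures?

measures 11–12

The presentation of a sentence is the basic idea (mm. 11–12) plus its repetition (mm. 13–14); the basic idea is therefore mm. 11-12.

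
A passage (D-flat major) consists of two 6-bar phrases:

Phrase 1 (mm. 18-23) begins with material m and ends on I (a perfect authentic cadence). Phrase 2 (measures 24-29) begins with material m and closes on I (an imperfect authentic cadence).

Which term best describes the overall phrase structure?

phrase group

The second phrase closes with an imperfect authentic cadence, which is not stronger than the first phrase's perfect authentic cadence; without a weak→strong cadential pair there is no antecedent–consequent relationship, so this is a phrase group rather than a period.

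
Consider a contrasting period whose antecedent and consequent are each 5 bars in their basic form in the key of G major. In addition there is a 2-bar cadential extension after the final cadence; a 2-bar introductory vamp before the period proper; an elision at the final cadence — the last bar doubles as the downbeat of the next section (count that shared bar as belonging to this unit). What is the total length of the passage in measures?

14 measures

Basic contrasting period: 5 + 5 = 10 bars.
10 (basic form) + 2 (cadential extension) + 2 (introduction) = 14.
The elision shares a bar with the next section but does not change this unit's count.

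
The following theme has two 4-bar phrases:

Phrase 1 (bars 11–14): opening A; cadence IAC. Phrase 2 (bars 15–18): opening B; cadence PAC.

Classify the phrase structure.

contrasting period

Phrase 1 ends with an imperfect authentic cadence (weaker) and phrase 2 with a perfect authentic cadence (stronger): antecedent + consequent = a period.
The two phrases open with different material (A / B), so the period is contrasting.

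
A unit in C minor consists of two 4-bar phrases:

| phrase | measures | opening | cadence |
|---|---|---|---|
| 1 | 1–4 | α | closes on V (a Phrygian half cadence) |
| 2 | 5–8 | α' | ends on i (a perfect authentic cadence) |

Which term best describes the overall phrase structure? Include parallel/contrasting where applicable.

Phrase 1 ends with a Phrygian half cadence (weaker) and phrase 2 with a perfect authentic cadence (stronger): antecedent + consequent = a period.
The two phrases open with the same material (α / α'), so the period is parallel.

parallel period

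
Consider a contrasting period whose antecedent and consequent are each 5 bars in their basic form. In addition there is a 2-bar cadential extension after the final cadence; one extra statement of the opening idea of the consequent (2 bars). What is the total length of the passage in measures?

Basic contrasting period: 5 + 5 = 10 bars.
10 (basic form) + 2 (cadential extension) + 2 (extra statement) = 14.

14 measures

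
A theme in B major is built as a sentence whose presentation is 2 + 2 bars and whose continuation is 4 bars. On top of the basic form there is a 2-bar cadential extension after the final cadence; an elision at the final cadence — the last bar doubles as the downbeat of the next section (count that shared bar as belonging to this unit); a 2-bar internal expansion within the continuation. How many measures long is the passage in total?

12 measures

Basic sentence: 2 + 2 + 4 = 8 bars.
8 (basic form) + 2 (cadential extension) + 2 (internal expansion) = 12.
The elision shares a bar with the next section but does not change this unit's count.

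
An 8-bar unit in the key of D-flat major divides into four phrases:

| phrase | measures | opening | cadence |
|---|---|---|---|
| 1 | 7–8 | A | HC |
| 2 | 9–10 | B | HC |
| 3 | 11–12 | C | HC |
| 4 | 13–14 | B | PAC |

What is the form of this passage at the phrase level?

Four phrases in two halves: the first half (bars 7-10) ends with a half cadence, the second (mm. 11–14) with a perfect authentic cadence — a large antecedent–consequent pair, i.e. a double period.
Phrase 3 begins with different material from phrase 1, making it contrasting.

contrasting double period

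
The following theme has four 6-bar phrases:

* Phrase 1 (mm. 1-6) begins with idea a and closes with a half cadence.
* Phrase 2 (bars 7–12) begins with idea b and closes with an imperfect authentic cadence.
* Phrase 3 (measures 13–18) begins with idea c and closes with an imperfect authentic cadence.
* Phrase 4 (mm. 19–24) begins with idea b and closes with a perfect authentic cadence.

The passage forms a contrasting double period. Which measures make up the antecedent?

measures 1–12

In a double period the first pair of phrases (ending imperfect authentic cadence) is the large antecedent and the second pair (ending perfect authentic cadence) is the large consequent; the antecedent is measures 1–12.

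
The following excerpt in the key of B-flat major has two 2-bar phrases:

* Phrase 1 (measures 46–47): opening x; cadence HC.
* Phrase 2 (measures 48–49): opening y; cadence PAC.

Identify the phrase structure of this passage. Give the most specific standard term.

Phrase 1 ends with a half cadence (weaker) and phrase 2 with a perfect authentic cadence (stronger): antecedent + consequent = a period.
The two phrases open with different material (x / y), so the period is contrasting.

contrasting period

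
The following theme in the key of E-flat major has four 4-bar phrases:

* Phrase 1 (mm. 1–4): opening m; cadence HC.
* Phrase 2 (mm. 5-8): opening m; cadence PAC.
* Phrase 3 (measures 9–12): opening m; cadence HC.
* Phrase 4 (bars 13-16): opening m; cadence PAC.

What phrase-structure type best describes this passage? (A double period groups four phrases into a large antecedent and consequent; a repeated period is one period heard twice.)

repeated period

The cadence pattern HC–PAC–HC–PAC is weak–strong twice, and phrases 3–4 restate phrases 1–2: a period heard twice, not a double period (which would end weakly at phrase 2).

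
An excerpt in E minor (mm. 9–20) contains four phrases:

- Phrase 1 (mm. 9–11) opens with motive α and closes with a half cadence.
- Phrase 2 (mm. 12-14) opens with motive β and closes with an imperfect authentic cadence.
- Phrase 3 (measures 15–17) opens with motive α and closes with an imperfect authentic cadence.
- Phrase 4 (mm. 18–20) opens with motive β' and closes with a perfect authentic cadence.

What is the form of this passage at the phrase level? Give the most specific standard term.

Four phrases in two halves: the first half (mm. 9–14) ends with an imperfect authentic cadence, the second (mm. 15–20) with a perfect authentic cadence — a large antecedent–consequent pair, i.e. a double period.
Phrase 3 begins with the same material as phrase 1, making it parallel.

parallel double period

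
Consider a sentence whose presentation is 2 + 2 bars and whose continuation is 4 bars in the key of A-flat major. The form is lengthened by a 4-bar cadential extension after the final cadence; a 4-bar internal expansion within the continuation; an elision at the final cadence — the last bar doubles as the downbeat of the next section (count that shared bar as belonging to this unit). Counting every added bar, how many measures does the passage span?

Basic sentence: 2 + 2 + 4 = 8 bars.
8 (basic form) + 4 (cadential extension) + 4 (internal expansion) = 16.
The elision shares a bar with the next section but does not change this unit's count.

16 measures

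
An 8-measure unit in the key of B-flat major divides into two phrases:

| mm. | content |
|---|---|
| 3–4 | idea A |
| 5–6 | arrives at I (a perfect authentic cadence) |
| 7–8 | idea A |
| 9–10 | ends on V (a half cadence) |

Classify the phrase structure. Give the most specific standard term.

phrase group

The second phrase closes with a half cadence, which is not stronger than the first phrase's perfect authentic cadence; without a weak→strong cadential pair there is no antecedent–consequent relationship, so this is a phrase group rather than a period.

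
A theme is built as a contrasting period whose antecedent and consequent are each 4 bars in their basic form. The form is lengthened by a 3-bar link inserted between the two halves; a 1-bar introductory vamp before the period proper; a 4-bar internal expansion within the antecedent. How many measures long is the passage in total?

Basic contrasting period: 4 + 4 = 8 bars.
8 (basic form) + 3 (link) + 1 (introduction) + 4 (internal expansion) = 16.

16 measures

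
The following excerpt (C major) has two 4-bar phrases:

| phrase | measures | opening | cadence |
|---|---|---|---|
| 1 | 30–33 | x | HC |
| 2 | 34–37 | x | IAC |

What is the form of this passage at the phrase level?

Phrase 1 ends with a half cadence (weaker) and phrase 2 with an imperfect authentic cadence (stronger): antecedent + consequent = a period.
The two phrases open with the same material (x / x), so the period is parallel.

parallel period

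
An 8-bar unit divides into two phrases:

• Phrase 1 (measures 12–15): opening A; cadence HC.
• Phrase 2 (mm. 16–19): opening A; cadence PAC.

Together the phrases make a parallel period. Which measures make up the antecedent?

The phrase ending with the weaker cadence (half cadence) is the antecedent; the one ending more conclusively (perfect authentic cadence) is the consequent. The antecedent is measures 12–15.

measures 12–15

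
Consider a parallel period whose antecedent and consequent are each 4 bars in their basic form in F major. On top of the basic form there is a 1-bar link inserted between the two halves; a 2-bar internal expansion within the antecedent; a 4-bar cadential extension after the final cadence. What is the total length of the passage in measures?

15 measures

Basic parallel period: 4 + 4 = 8 bars.
8 (basic form) + 1 (link) + 2 (internal expansion) + 4 (cadential extension) = 15.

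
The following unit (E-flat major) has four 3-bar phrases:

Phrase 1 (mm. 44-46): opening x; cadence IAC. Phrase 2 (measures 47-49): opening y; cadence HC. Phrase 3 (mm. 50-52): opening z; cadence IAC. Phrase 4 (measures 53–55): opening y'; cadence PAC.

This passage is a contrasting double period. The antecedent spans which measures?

measures 44–49

In a double period the four phrases pair into a large antecedent (phrases 1–2, ending half cadence) and a large consequent (phrases 3–4, ending perfect authentic cadence). The antecedent spans mm. 44–49.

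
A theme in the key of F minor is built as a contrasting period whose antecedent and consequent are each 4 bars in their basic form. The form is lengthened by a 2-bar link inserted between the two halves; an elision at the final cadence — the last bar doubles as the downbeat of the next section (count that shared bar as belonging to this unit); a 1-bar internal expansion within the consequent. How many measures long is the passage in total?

11 measures

Basic contrasting period: 4 + 4 = 8 bars.
8 (basic form) + 2 (link) + 1 (internal expansion) = 11.
The elision shares a bar with the next section but does not change this unit's count.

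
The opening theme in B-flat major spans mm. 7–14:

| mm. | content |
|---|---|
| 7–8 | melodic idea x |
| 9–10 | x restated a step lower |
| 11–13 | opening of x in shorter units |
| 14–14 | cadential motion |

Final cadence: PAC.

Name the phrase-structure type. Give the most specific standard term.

sentence

Basic idea (bars 7–8) + its repetition (mm. 9–10) form the presentation; fragmentation and cadence (measures 11–14) form the continuation — the 8-bar whole is a sentence.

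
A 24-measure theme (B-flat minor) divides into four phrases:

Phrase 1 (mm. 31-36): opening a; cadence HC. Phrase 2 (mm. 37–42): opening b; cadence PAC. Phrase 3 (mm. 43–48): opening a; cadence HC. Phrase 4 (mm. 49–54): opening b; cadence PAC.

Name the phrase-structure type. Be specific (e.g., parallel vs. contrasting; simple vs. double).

The cadence pattern HC–PAC–HC–PAC is weak–strong twice, and phrases 3–4 restate phrases 1–2: a period heard twice, not a double period (which would end weakly at phrase 2).

repeated period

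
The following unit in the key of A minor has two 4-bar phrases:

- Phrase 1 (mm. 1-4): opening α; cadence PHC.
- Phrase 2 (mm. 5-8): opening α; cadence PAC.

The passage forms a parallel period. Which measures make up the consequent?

The antecedent is the phrase ending with the weaker cadence (Phrygian half cadence, phrase 1) and the consequent the one ending more conclusively (perfect authentic cadence, phrase 2); the consequent is mm. 5-8.

measures 5–8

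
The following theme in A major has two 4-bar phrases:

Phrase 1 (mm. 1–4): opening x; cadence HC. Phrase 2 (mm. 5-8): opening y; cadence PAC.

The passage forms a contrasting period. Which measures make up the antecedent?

The phrase ending with the weaker cadence (half cadence) is the antecedent; the one ending more conclusively (perfect authentic cadence) is the consequent. The antecedent is measures 1–4.

measures 1–4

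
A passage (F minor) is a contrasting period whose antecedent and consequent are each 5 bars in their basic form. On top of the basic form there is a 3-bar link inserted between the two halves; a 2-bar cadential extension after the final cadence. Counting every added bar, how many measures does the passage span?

Basic contrasting period: 5 + 5 = 10 bars.
10 (basic form) + 3 (link) + 2 (cadential extension) = 15.

15 measures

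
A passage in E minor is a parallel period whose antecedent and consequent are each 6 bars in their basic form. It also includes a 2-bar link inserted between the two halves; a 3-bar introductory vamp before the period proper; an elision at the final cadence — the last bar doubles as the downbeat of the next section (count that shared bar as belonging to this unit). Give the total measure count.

17 measures

Basic parallel period: 6 + 6 = 12 bars.
12 (basic form) + 2 (link) + 3 (introduction) = 17.
The elision shares a bar with the next section but does not change this unit's count.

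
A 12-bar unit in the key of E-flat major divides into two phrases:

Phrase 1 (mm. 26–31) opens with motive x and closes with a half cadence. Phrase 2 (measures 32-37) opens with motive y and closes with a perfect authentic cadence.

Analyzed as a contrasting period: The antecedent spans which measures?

The antecedent is the phrase ending with the weaker cadence (half cadence, phrase 1) and the consequent the one ending more conclusively (perfect authentic cadence, phrase 2); the antecedent is mm. 26-31.

measures 26–31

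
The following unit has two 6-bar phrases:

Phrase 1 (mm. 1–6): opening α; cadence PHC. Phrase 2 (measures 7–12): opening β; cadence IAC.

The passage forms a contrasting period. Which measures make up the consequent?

measures 7–12

The phrase ending with the weaker cadence (Phrygian half cadence) is the antecedent; the one ending more conclusively (imperfect authentic cadence) is the consequent. The consequent is measures 7–12.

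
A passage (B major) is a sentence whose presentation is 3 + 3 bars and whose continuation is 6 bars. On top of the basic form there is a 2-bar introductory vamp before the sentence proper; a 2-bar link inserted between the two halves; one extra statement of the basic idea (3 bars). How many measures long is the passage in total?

19 measures

Basic sentence: 3 + 3 + 6 = 12 bars.
12 (basic form) + 2 (introduction) + 2 (link) + 3 (extra statement) = 19.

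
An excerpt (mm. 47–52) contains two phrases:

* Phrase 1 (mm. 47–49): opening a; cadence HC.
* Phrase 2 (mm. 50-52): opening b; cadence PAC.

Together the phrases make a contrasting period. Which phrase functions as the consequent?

phrase 2

The phrase ending with the weaker cadence (half cadence) is the antecedent; the one ending more conclusively (perfect authentic cadence) is the consequent. The consequent is phrase 2.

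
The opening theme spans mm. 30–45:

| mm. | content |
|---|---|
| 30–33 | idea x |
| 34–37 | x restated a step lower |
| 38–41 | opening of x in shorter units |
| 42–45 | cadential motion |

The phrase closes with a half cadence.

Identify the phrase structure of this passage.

Basic idea (bars 30–33) + its repetition (mm. 34-37) form the presentation; fragmentation and cadence (bars 38–45) form the continuation — the 16-bar whole is a sentence.

sentence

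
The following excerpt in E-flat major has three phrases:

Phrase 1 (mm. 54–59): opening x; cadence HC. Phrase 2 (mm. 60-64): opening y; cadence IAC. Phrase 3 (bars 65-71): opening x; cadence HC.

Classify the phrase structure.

phrase group

The final phrase closes with a half cadence, which is not stronger than the preceding imperfect authentic cadence; the 3 phrases lack an overall antecedent–consequent design and so form a phrase group.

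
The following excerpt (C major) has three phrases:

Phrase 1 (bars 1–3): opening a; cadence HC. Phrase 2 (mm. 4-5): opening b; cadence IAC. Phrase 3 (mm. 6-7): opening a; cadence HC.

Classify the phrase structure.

phrase group

The final phrase closes with a half cadence, which is not stronger than the preceding imperfect authentic cadence; the 3 phrases lack an overall antecedent–consequent design and so form a phrase group.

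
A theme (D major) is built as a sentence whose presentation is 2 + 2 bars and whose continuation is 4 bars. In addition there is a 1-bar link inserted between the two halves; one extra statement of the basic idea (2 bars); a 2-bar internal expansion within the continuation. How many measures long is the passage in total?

13 measures

Basic sentence: 2 + 2 + 4 = 8 bars.
8 (basic form) + 1 (link) + 2 (extra statement) + 2 (internal expansion) = 13.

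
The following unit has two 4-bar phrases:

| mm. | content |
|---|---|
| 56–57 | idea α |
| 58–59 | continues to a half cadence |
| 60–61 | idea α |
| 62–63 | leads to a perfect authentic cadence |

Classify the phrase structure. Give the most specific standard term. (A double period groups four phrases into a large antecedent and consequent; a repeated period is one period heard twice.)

Phrase 1 ends with a half cadence (weaker) and phrase 2 with a perfect authentic cadence (stronger): antecedent + consequent = a period.
The two phrases open with the same material (α / α), so the period is parallel.

parallel period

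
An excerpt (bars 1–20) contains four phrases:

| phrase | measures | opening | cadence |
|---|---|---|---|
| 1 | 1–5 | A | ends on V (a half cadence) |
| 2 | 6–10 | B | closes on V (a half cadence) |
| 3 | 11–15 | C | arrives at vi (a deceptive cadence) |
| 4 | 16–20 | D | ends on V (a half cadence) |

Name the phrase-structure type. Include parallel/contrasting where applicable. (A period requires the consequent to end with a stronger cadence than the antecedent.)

Phrase 4 ends with a half cadence, no stronger than phrase 2's half cadence, so the four phrases do not form a double period; nor do phrases 3–4 duplicate 1–2, so it is not a repeated period. With no phrase reaching a conclusive cadence, the passage is a phrase group.

phrase group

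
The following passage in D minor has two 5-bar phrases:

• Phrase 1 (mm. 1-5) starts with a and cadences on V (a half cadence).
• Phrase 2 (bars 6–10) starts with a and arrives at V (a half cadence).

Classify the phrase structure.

Both phrases have the same opening (a) and the same cadence (half cadence): the second is a restatement, not a consequent, so this is a repeated phrase rather than a period.

repeated phrase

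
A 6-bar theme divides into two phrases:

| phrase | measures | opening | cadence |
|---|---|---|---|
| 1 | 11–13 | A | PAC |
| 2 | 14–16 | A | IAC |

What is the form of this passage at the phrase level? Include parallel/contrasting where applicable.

The second phrase closes with an imperfect authentic cadence, which is not stronger than the first phrase's perfect authentic cadence; without a weak→strong cadential pair there is no antecedent–consequent relationship, so this is a phrase group rather than a period.

phrase group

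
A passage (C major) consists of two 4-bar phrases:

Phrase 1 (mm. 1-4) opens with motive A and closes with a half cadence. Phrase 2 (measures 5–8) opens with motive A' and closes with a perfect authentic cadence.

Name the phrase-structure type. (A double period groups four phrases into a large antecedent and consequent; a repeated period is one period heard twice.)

parallel period

Phrase 1 ends with a half cadence (weaker) and phrase 2 with a perfect authentic cadence (stronger): antecedent + consequent = a period.
The two phrases open with the same material (A / A'), so the period is parallel.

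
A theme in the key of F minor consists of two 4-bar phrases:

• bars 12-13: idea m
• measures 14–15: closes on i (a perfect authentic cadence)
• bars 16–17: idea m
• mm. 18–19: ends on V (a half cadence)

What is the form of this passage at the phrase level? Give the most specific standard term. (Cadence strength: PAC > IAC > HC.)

The second phrase closes with a half cadence, which is not stronger than the first phrase's perfect authentic cadence; without a weak→strong cadential pair there is no antecedent–consequent relationship, so this is a phrase group rather than a period.

phrase group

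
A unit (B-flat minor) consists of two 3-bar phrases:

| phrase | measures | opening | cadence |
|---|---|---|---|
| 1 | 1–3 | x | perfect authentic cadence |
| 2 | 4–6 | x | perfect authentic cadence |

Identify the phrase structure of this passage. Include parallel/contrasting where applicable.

repeated phrase

Both phrases have the same opening (x) and the same cadence (perfect authentic cadence): the second is a restatement, not a consequent, so this is a repeated phrase rather than a period.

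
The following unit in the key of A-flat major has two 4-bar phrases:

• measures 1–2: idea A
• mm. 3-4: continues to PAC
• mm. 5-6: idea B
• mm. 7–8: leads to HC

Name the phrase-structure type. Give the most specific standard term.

The second phrase closes with a half cadence, which is not stronger than the first phrase's perfect authentic cadence; without a weak→strong cadential pair there is no antecedent–consequent relationship, so this is a phrase group rather than a period.

phrase group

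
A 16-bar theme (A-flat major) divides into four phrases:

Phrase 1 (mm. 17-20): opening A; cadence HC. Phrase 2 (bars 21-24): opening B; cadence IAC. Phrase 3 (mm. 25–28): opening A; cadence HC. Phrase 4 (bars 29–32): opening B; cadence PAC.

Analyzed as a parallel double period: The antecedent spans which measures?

measures 17–24

In a double period the four phrases pair into a large antecedent (phrases 1–2, ending imperfect authentic cadence) and a large consequent (phrases 3–4, ending perfect authentic cadence). The antecedent spans mm. 17-24.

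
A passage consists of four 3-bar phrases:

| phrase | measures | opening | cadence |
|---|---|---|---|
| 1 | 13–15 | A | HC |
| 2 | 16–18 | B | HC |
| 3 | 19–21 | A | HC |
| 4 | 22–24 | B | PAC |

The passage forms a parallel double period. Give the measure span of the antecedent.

In a double period the four phrases pair into a large antecedent (phrases 1–2, ending half cadence) and a large consequent (phrases 3–4, ending perfect authentic cadence). The antecedent spans bars 13–18.

measures 13–18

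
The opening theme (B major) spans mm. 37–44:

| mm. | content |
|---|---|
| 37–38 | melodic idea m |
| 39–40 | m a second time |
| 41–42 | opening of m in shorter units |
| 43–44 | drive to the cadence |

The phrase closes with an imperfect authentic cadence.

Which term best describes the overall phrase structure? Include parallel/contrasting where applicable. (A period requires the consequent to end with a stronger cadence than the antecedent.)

Basic idea (mm. 37–38) + its repetition (bars 39–40) form the presentation; fragmentation and cadence (measures 41-44) form the continuation — the 8-bar whole is a sentence.

sentence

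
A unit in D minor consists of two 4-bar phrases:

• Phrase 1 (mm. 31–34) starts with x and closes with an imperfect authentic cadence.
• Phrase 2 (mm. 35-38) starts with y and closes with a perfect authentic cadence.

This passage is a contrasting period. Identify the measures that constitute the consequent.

The antecedent is the phrase ending with the weaker cadence (imperfect authentic cadence, phrase 1) and the consequent the one ending more conclusively (perfect authentic cadence, phrase 2); the consequent is bars 35–38.

measures 35–38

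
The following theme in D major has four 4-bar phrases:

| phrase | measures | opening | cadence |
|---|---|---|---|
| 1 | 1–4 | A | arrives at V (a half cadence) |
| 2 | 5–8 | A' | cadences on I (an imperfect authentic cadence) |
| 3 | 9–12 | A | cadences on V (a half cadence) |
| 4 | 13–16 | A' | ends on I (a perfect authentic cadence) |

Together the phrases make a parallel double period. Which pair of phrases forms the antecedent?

In a double period the first pair of phrases (ending imperfect authentic cadence) is the large antecedent and the second pair (ending perfect authentic cadence) is the large consequent; the antecedent is phrases 1 and 2.

phrases 1 and 2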